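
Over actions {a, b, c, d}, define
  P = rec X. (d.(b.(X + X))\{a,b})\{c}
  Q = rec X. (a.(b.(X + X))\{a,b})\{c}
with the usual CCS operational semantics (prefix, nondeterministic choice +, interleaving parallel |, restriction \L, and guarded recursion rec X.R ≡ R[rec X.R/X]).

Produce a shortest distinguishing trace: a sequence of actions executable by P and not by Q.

d

P's transition system — 2 states:
  s0 = rec X. (d.(b.(X + X))\{a,b})\{c} has moves -d-> s1
  s1 = (b.((rec X. (d.(b.(X + X))\{a,b})\{c}) + (rec X. (d.(b.(X + X))\{a,b})\{c})))\{a,b}\{c} has moves ∅
Q's transition system — 2 states:
  t0 = rec X. (a.(b.(X + X))\{a,b})\{c} has moves -a-> t1
  t1 = (b.((rec X. (a.(b.(X + X))\{a,b})\{c}) + (rec X. (a.(b.(X + X))\{a,b})\{c})))\{a,b}\{c} has moves ∅
Executing d from P (initial set {s0}):
  after d @ step 1: {s1}
  P completes σ.
Executing d from Q (initial set {t0}):
  after d @ step 1: ∅  — Q cannot continue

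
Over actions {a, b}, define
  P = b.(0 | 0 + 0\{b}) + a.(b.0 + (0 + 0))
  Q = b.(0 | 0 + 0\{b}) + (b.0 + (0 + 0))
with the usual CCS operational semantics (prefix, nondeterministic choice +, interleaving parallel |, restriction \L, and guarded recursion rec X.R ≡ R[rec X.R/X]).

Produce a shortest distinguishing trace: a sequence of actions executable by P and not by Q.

Reachable graph of P (4 states):
  m0 = b.(0 | 0 + 0\{b}) + a.(b.0 + (0 + 0)) :: —a→ m1, —b→ m2
  m1 = b.0 + (0 + 0) :: —b→ m3
  m2 = 0 | 0 + 0\{b} :: ∅
  m3 = 0 :: ∅
Reachable graph of Q (3 states):
  n0 = b.(0 | 0 + 0\{b}) + (b.0 + (0 + 0)) :: —b→ n1, —b→ n2
  n1 = 0 :: ∅
  n2 = 0 | 0 + 0\{b} :: ∅
Trace ⟨a⟩ through P, begin at {m0}:
  after a @ step 1: {m1}
  ✓ P
Trace ⟨a⟩ through Q, begin at {n0}:
  after a @ step 1: ∅  — Q cannot continue

a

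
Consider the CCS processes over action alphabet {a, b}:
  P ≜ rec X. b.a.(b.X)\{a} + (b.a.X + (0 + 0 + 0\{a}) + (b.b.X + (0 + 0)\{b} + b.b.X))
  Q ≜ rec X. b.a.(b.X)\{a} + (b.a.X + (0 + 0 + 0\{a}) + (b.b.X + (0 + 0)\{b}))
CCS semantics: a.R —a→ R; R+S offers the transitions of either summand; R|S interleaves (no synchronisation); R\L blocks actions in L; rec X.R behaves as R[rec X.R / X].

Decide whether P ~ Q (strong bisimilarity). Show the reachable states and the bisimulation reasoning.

Reachable graph of P (8 states):
  p0 = rec X. b.a.(b.X)\{a} + (b.a.X + (0 + 0 + 0\{a}) + (b.b.X + (0 + 0)\{b} + b.b.X)) has moves -b-> p1, -b-> p2, -b-> p3
  p1 = a.(b.(rec X. b.a.(b.X)\{a} + (b.a.X + (0 + 0 + 0\{a}) + (b.b.X + (0 + 0)\{b} + b.b.X))))\{a} has moves -a-> p4
  p2 = a.(rec X. b.a.(b.X)\{a} + (b.a.X + (0 + 0 + 0\{a}) + (b.b.X + (0 + 0)\{b} + b.b.X))) has moves -a-> p0
  p3 = b.(rec X. b.a.(b.X)\{a} + (b.a.X + (0 + 0 + 0\{a}) + (b.b.X + (0 + 0)\{b} + b.b.X))) has moves -b-> p0
  p4 = (b.(rec X. b.a.(b.X)\{a} + (b.a.X + (0 + 0 + 0\{a}) + (b.b.X + (0 + 0)\{b} + b.b.X))))\{a} has moves -b-> p5
  p5 = (rec X. b.a.(b.X)\{a} + (b.a.X + (0 + 0 + 0\{a}) + (b.b.X + (0 + 0)\{b} + b.b.X)))\{a} has moves -b-> p4, -b-> p6, -b-> p7
  p6 = (a.(b.(rec X. b.a.(b.X)\{a} + (b.a.X + (0 + 0 + 0\{a}) + (b.b.X + (0 + 0)\{b} + b.b.X))))\{a})\{a} has moves ∅
  p7 = (a.(rec X. b.a.(b.X)\{a} + (b.a.X + (0 + 0 + 0\{a}) + (b.b.X + (0 + 0)\{b} + b.b.X))))\{a} has moves ∅
Reachable graph of Q (8 states):
  q0 = rec X. b.a.(b.X)\{a} + (b.a.X + (0 + 0 + 0\{a}) + (b.b.X + (0 + 0)\{b})) has moves -b-> q1, -b-> q2, -b-> q3
  q1 = a.(b.(rec X. b.a.(b.X)\{a} + (b.a.X + (0 + 0 + 0\{a}) + (b.b.X + (0 + 0)\{b}))))\{a} has moves -a-> q4
  q2 = a.(rec X. b.a.(b.X)\{a} + (b.a.X + (0 + 0 + 0\{a}) + (b.b.X + (0 + 0)\{b}))) has moves -a-> q0
  q3 = b.(rec X. b.a.(b.X)\{a} + (b.a.X + (0 + 0 + 0\{a}) + (b.b.X + (0 + 0)\{b}))) has moves -b-> q0
  q4 = (b.(rec X. b.a.(b.X)\{a} + (b.a.X + (0 + 0 + 0\{a}) + (b.b.X + (0 + 0)\{b}))))\{a} has moves -b-> q5
  q5 = (rec X. b.a.(b.X)\{a} + (b.a.X + (0 + 0 + 0\{a}) + (b.b.X + (0 + 0)\{b})))\{a} has moves -b-> q4, -b-> q6, -b-> q7
  q6 = (a.(b.(rec X. b.a.(b.X)\{a} + (b.a.X + (0 + 0 + 0\{a}) + (b.b.X + (0 + 0)\{b}))))\{a})\{a} has moves ∅
  q7 = (a.(rec X. b.a.(b.X)\{a} + (b.a.X + (0 + 0 + 0\{a}) + (b.b.X + (0 + 0)\{b}))))\{a} has moves ∅
Bisimilarity quotient blocks:
  B0 = {p0, q0}
  B1 = {p2, q2}
  B2 = {p3, q3}
  B3 = {p1, q1}
  B4 = {p4, q4}
  B5 = {p5, q5}
  B6 = {p6, p7, q6, q7}
p0 ∈ B0, q0 ∈ B0 → same block

YES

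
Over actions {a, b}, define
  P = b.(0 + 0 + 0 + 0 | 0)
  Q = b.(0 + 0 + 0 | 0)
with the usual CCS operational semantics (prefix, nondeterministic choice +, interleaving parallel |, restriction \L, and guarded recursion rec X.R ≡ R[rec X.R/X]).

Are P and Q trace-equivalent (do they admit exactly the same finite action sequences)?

trace-equivalent

Reachable graph of P (2 states):
  p0 = b.(0 + 0 + 0 + 0 | 0) ⊢ —b→ p1
  p1 = 0 + 0 + 0 + 0 | 0 ⊢ stopped
Reachable graph of Q (2 states):
  q0 = b.(0 + 0 + 0 | 0) ⊢ —b→ q1
  q1 = 0 + 0 + 0 | 0 ⊢ stopped
Partition-refinement fixed point:
  B0 = {p0, q0}
  B1 = {p1, q1}
p0 ∈ B0, q0 ∈ B0 → same block
Bisimilar ⇒ trace-equivalent.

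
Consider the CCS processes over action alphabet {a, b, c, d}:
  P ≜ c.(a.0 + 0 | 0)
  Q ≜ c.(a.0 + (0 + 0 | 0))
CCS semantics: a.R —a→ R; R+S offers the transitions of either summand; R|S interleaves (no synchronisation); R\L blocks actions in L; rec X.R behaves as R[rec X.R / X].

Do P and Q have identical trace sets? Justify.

YES

LTS(P): 3 reachable states
  s0 = c.(a.0 + 0 | 0) has moves --c--▸ s1
  s1 = a.0 + 0 | 0 has moves --a--▸ s2
  s2 = 0 has moves deadlocked
LTS(Q): 3 reachable states
  t0 = c.(a.0 + (0 + 0 | 0)) has moves --c--▸ t1
  t1 = a.0 + (0 + 0 | 0) has moves --a--▸ t2
  t2 = 0 has moves deadlocked
Bisimilarity quotient blocks:
  B0 = {s0, t0}
  B1 = {s1, t1}
  B2 = {s2, t2}
s0 ∈ B0, t0 ∈ B0 → same block
Bisimilar ⇒ trace-equivalent.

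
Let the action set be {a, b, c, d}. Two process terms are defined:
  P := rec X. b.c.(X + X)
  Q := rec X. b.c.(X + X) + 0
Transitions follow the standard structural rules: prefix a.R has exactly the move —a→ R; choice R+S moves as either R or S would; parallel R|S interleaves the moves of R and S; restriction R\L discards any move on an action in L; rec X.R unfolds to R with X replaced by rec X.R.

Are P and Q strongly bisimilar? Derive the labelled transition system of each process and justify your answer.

P's transition system — 3 states:
  p0 = rec X. b.c.(X + X) → =b=> p1
  p1 = c.((rec X. b.c.(X + X)) + (rec X. b.c.(X + X))) → =c=> p2
  p2 = (rec X. b.c.(X + X)) + (rec X. b.c.(X + X)) → =b=> p1
Q's transition system — 3 states:
  q0 = rec X. b.c.(X + X) + 0 → =b=> q1
  q1 = c.((rec X. b.c.(X + X) + 0) + (rec X. b.c.(X + X) + 0)) → =c=> q2
  q2 = (rec X. b.c.(X + X) + 0) + (rec X. b.c.(X + X) + 0) → =b=> q1
Coarsest stable partition (strong bisimilarity classes):
  B0 = {p0, p2, q0, q2}
  B1 = {p1, q1}
p0 ∈ B0, q0 ∈ B0 → same block

bisimilar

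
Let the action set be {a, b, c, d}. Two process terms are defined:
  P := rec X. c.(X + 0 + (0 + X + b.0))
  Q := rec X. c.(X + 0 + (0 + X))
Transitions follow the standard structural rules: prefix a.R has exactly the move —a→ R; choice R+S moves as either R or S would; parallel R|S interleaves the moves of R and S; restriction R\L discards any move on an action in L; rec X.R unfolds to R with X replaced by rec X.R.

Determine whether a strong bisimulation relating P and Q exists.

P ≁ Q

LTS(P): 3 reachable states
  m0 = rec X. c.(X + 0 + (0 + X + b.0)) has moves ··c··> m1
  m1 = (rec X. c.(X + 0 + (0 + X + b.0))) + 0 + (0 + (rec X. c.(X + 0 + (0 + X + b.0))) + b.0) has moves ··b··> m2, ··c··> m1
  m2 = 0 has moves (no moves)
LTS(Q): 2 reachable states
  n0 = rec X. c.(X + 0 + (0 + X)) has moves ··c··> n1
  n1 = (rec X. c.(X + 0 + (0 + X))) + 0 + (0 + (rec X. c.(X + 0 + (0 + X)))) has moves ··c··> n1
Bisimilarity quotient blocks:
  B0 = {m0}
  B1 = {m1}
  B2 = {m2}
  B3 = {n0, n1}
m0 ∈ B0, n0 ∈ B3 → different blocks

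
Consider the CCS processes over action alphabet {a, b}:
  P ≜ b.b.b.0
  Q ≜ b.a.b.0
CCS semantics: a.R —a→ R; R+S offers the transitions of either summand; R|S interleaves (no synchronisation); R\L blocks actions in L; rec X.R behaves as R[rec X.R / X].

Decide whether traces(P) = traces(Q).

LTS(P): 4 reachable states
  p0 = b.b.b.0 ⊢ ··b··> p1
  p1 = b.b.0 ⊢ ··b··> p2
  p2 = b.0 ⊢ ··b··> p3
  p3 = 0 ⊢ deadlocked
LTS(Q): 4 reachable states
  q0 = b.a.b.0 ⊢ ··b··> q1
  q1 = a.b.0 ⊢ ··a··> q2
  q2 = b.0 ⊢ ··b··> q3
  q3 = 0 ⊢ deadlocked
Trace ⟨bb⟩ through P, begin at {p0}:
  after b @ step 1: {p1}
  after b @ step 2: {p2}
  — P admits the full trace.
Trace ⟨bb⟩ through Q, begin at {q0}:
  after b @ step 1: {q1}
  after b @ step 2: ∅  — Q cannot continue

traces(P) ≠ traces(Q) — witness ⟨bb⟩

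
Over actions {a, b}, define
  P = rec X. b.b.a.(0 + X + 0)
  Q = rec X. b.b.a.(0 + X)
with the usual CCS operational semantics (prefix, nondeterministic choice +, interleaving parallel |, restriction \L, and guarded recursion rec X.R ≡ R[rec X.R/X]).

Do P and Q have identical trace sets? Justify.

traces(P) = traces(Q)

Reachable graph of P (4 states):
  s0 = rec X. b.b.a.(0 + X + 0) → —b→ s1
  s1 = b.a.(0 + (rec X. b.b.a.(0 + X + 0)) + 0) → —b→ s2
  s2 = a.(0 + (rec X. b.b.a.(0 + X + 0)) + 0) → —a→ s3
  s3 = 0 + (rec X. b.b.a.(0 + X + 0)) + 0 → —b→ s1
Reachable graph of Q (4 states):
  t0 = rec X. b.b.a.(0 + X) → —b→ t1
  t1 = b.a.(0 + (rec X. b.b.a.(0 + X))) → —b→ t2
  t2 = a.(0 + (rec X. b.b.a.(0 + X))) → —a→ t3
  t3 = 0 + (rec X. b.b.a.(0 + X)) → —b→ t1
Bisimilarity quotient blocks:
  B0 = {s0, s3, t0, t3}
  B1 = {s1, t1}
  B2 = {s2, t2}
s0 ∈ B0, t0 ∈ B0 → same block
Bisimilar ⇒ trace-equivalent.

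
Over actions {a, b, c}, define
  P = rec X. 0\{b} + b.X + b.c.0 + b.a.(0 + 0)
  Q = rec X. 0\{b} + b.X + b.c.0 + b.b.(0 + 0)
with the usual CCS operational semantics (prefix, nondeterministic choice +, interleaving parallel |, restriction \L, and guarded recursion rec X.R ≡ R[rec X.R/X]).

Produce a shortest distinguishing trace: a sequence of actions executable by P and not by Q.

ba

Reachable graph of P (5 states):
  u0 = rec X. 0\{b} + b.X + b.c.0 + b.a.(0 + 0) → -b-> u0, -b-> u1, -b-> u2
  u1 = a.(0 + 0) → -a-> u3
  u2 = c.0 → -c-> u4
  u3 = 0 + 0 → deadlocked
  u4 = 0 → deadlocked
Reachable graph of Q (5 states):
  v0 = rec X. 0\{b} + b.X + b.c.0 + b.b.(0 + 0) → -b-> v0, -b-> v1, -b-> v2
  v1 = b.(0 + 0) → -b-> v3
  v2 = c.0 → -c-> v4
  v3 = 0 + 0 → deadlocked
  v4 = 0 → deadlocked
Run σ = ⟨ba⟩ on P: start {u0}
  after b @ step 1: {u0, u1, u2}
  after a @ step 2: {u3}
  P completes σ.
Run σ = ⟨ba⟩ on Q: start {v0}
  after b @ step 1: {v0, v1, v2}
  after a @ step 2: ∅ (Q stuck)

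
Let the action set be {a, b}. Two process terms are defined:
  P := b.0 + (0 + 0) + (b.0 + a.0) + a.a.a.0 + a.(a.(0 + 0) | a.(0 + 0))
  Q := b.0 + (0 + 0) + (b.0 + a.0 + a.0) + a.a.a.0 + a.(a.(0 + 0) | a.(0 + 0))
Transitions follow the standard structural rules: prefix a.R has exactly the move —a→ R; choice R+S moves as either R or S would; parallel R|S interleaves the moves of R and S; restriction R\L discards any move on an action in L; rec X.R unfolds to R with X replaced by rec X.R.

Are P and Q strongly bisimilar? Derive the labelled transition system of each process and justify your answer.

P ~ Q

LTS(P): 8 reachable states
  p0 = b.0 + (0 + 0) + (b.0 + a.0) + a.a.a.0 + a.(a.(0 + 0) | a.(0 + 0)) → —a→ p1, —a→ p2, —a→ p3, —b→ p1
  p1 = 0 → deadlocked
  p2 = a.(0 + 0) | a.(0 + 0) → —a→ p4, —a→ p5
  p3 = a.a.0 → —a→ p6
  p4 = (0 + 0) | a.(0 + 0) → —a→ p7
  p5 = a.(0 + 0) | (0 + 0) → —a→ p7
  p6 = a.0 → —a→ p1
  p7 = (0 + 0) | (0 + 0) → deadlocked
LTS(Q): 8 reachable states
  q0 = b.0 + (0 + 0) + (b.0 + a.0 + a.0) + a.a.a.0 + a.(a.(0 + 0) | a.(0 + 0)) → —a→ q1, —a→ q2, —a→ q3, —b→ q1
  q1 = 0 → deadlocked
  q2 = a.(0 + 0) | a.(0 + 0) → —a→ q4, —a→ q5
  q3 = a.a.0 → —a→ q6
  q4 = (0 + 0) | a.(0 + 0) → —a→ q7
  q5 = a.(0 + 0) | (0 + 0) → —a→ q7
  q6 = a.0 → —a→ q1
  q7 = (0 + 0) | (0 + 0) → deadlocked
Coarsest stable partition (strong bisimilarity classes):
  B0 = {p0, q0}
  B1 = {p2, p3, q2, q3}
  B2 = {p4, p5, p6, q4, q5, q6}
  B3 = {p1, p7, q1, q7}
p0 ∈ B0, q0 ∈ B0 → same block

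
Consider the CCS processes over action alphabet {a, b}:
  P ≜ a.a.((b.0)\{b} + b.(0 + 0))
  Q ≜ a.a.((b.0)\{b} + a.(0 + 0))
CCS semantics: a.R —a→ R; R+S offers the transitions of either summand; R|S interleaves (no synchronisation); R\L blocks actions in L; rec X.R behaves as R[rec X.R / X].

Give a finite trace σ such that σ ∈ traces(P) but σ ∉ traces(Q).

Reachable graph of P (4 states):
  u0 = a.a.((b.0)\{b} + b.(0 + 0)) | --a--▸ u1
  u1 = a.((b.0)\{b} + b.(0 + 0)) | --a--▸ u2
  u2 = (b.0)\{b} + b.(0 + 0) | --b--▸ u3
  u3 = 0 + 0 | ∅
Reachable graph of Q (4 states):
  v0 = a.a.((b.0)\{b} + a.(0 + 0)) | --a--▸ v1
  v1 = a.((b.0)\{b} + a.(0 + 0)) | --a--▸ v2
  v2 = (b.0)\{b} + a.(0 + 0) | --a--▸ v3
  v3 = 0 + 0 | ∅
Executing aab from P (initial set {u0}):
  step 1 (a): {u1}
  step 2 (a): {u2}
  step 3 (b): {u3}
  — P admits the full trace.
Executing aab from Q (initial set {v0}):
  step 1 (a): {v1}
  step 2 (a): {v2}
  step 3 (b): ∅ (Q stuck)

aab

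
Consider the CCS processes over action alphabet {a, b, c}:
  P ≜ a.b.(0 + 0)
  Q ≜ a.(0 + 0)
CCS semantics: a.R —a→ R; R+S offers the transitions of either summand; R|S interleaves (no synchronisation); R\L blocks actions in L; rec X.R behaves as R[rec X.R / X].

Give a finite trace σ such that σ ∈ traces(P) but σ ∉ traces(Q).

ab

P's transition system — 3 states:
  p0 = a.b.(0 + 0) has moves =a=> p1
  p1 = b.(0 + 0) has moves =b=> p2
  p2 = 0 + 0 has moves stopped
Q's transition system — 2 states:
  q0 = a.(0 + 0) has moves =a=> q1
  q1 = 0 + 0 has moves stopped
Run σ = ⟨ab⟩ on P: start {p0}
  after a @ step 1: {p1}
  after b @ step 2: {p2}
  P completes σ.
Run σ = ⟨ab⟩ on Q: start {q0}
  after a @ step 1: {q1}
  after b @ step 2: ∅  — Q cannot continue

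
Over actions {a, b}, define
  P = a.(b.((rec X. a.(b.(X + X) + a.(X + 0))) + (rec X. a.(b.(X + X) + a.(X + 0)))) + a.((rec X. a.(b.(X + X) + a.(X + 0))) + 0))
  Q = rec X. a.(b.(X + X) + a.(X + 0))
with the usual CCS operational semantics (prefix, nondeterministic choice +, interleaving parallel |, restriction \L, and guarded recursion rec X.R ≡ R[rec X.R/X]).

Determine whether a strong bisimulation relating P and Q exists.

bisimilar

LTS(P): 4 reachable states
  p0 = a.(b.((rec X. a.(b.(X + X) + a.(X + 0))) + (rec X. a.(b.(X + X) + a.(X + 0)))) + a.((rec X. a.(b.(X + X) + a.(X + 0))) + 0)) :: --a--▸ p1
  p1 = b.((rec X. a.(b.(X + X) + a.(X + 0))) + (rec X. a.(b.(X + X) + a.(X + 0)))) + a.((rec X. a.(b.(X + X) + a.(X + 0))) + 0) :: --a--▸ p2, --b--▸ p3
  p2 = (rec X. a.(b.(X + X) + a.(X + 0))) + 0 :: --a--▸ p1
  p3 = (rec X. a.(b.(X + X) + a.(X + 0))) + (rec X. a.(b.(X + X) + a.(X + 0))) :: --a--▸ p1
LTS(Q): 4 reachable states
  q0 = rec X. a.(b.(X + X) + a.(X + 0)) :: --a--▸ q1
  q1 = b.((rec X. a.(b.(X + X) + a.(X + 0))) + (rec X. a.(b.(X + X) + a.(X + 0)))) + a.((rec X. a.(b.(X + X) + a.(X + 0))) + 0) :: --a--▸ q2, --b--▸ q3
  q2 = (rec X. a.(b.(X + X) + a.(X + 0))) + 0 :: --a--▸ q1
  q3 = (rec X. a.(b.(X + X) + a.(X + 0))) + (rec X. a.(b.(X + X) + a.(X + 0))) :: --a--▸ q1
Partition-refinement fixed point:
  B0 = {p0, p2, p3, q0, q2, q3}
  B1 = {p1, q1}
p0 ∈ B0, q0 ∈ B0 → same block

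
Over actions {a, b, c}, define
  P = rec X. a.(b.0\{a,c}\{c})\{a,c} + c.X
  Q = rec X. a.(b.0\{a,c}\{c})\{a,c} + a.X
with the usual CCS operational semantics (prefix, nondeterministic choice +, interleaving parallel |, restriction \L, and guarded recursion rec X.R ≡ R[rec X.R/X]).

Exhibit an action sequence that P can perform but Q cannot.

c

LTS(P): 3 reachable states
  p0 = rec X. a.(b.0\{a,c}\{c})\{a,c} + c.X → --a--▸ p1, --c--▸ p0
  p1 = (b.0\{a,c}\{c})\{a,c} → --b--▸ p2
  p2 = 0\{a,c}\{c}\{a,c} → ·
LTS(Q): 3 reachable states
  q0 = rec X. a.(b.0\{a,c}\{c})\{a,c} + a.X → --a--▸ q0, --a--▸ q1
  q1 = (b.0\{a,c}\{c})\{a,c} → --b--▸ q2
  q2 = 0\{a,c}\{c}\{a,c} → ·
Run σ = ⟨c⟩ on P: start {p0}
  [1] c ⇒ {p0}
  ✓ P
Run σ = ⟨c⟩ on Q: start {q0}
  [1] c ⇒ ∅  — Q cannot continue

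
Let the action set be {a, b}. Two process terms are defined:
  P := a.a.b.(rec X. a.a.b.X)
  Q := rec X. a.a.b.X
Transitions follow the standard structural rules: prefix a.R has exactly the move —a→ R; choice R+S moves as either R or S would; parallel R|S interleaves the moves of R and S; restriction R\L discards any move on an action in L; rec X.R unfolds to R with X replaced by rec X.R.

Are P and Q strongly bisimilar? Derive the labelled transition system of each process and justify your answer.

YES

Reachable graph of P (4 states):
  u0 = a.a.b.(rec X. a.a.b.X) has moves ··a··> u1
  u1 = a.b.(rec X. a.a.b.X) has moves ··a··> u2
  u2 = b.(rec X. a.a.b.X) has moves ··b··> u3
  u3 = rec X. a.a.b.X has moves ··a··> u1
Reachable graph of Q (3 states):
  v0 = rec X. a.a.b.X has moves ··a··> v1
  v1 = a.b.(rec X. a.a.b.X) has moves ··a··> v2
  v2 = b.(rec X. a.a.b.X) has moves ··b··> v0
Partition-refinement fixed point:
  B0 = {u0, u3, v0}
  B1 = {u1, v1}
  B2 = {u2, v2}
u0 ∈ B0, v0 ∈ B0 → same block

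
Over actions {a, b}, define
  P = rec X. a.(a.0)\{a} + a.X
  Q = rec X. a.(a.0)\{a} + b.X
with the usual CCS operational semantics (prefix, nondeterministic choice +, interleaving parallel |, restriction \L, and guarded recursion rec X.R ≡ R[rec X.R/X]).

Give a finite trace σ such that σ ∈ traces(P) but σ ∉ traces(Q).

Reachable graph of P (2 states):
  m0 = rec X. a.(a.0)\{a} + a.X :: -a-> m0, -a-> m1
  m1 = (a.0)\{a} :: ·
Reachable graph of Q (2 states):
  n0 = rec X. a.(a.0)\{a} + b.X :: -a-> n1, -b-> n0
  n1 = (a.0)\{a} :: ·
Run σ = ⟨aa⟩ on P: start {m0}
  [1] a ⇒ {m0, m1}
  [2] a ⇒ {m0, m1}
  — P admits the full trace.
Run σ = ⟨aa⟩ on Q: start {n0}
  [1] a ⇒ {n1}
  [2] a ⇒ ∅  — Q cannot continue

aa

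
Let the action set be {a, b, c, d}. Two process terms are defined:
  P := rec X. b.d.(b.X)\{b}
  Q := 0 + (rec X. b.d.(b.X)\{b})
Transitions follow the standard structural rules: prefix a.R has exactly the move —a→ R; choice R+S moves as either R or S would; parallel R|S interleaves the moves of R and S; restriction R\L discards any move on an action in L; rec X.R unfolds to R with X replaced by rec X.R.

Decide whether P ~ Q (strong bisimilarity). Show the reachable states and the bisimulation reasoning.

Reachable graph of P (3 states):
  m0 = rec X. b.d.(b.X)\{b} :: =b=> m1
  m1 = d.(b.(rec X. b.d.(b.X)\{b}))\{b} :: =d=> m2
  m2 = (b.(rec X. b.d.(b.X)\{b}))\{b} :: ·
Reachable graph of Q (3 states):
  n0 = 0 + (rec X. b.d.(b.X)\{b}) :: =b=> n1
  n1 = d.(b.(rec X. b.d.(b.X)\{b}))\{b} :: =d=> n2
  n2 = (b.(rec X. b.d.(b.X)\{b}))\{b} :: ·
Coarsest stable partition (strong bisimilarity classes):
  B0 = {m0, n0}
  B1 = {m1, n1}
  B2 = {m2, n2}
m0 ∈ B0, n0 ∈ B0 → same block

YES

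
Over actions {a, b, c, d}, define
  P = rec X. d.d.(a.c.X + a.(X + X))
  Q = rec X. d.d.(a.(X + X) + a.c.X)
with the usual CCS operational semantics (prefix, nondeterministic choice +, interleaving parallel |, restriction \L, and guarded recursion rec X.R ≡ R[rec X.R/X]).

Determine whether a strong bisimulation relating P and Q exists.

LTS(P): 5 reachable states
  u0 = rec X. d.d.(a.c.X + a.(X + X)) → --d--▸ u1
  u1 = d.(a.c.(rec X. d.d.(a.c.X + a.(X + X))) + a.((rec X. d.d.(a.c.X + a.(X + X))) + (rec X. d.d.(a.c.X + a.(X + X))))) → --d--▸ u2
  u2 = a.c.(rec X. d.d.(a.c.X + a.(X + X))) + a.((rec X. d.d.(a.c.X + a.(X + X))) + (rec X. d.d.(a.c.X + a.(X + X)))) → --a--▸ u3, --a--▸ u4
  u3 = (rec X. d.d.(a.c.X + a.(X + X))) + (rec X. d.d.(a.c.X + a.(X + X))) → --d--▸ u1
  u4 = c.(rec X. d.d.(a.c.X + a.(X + X))) → --c--▸ u0
LTS(Q): 5 reachable states
  v0 = rec X. d.d.(a.(X + X) + a.c.X) → --d--▸ v1
  v1 = d.(a.((rec X. d.d.(a.(X + X) + a.c.X)) + (rec X. d.d.(a.(X + X) + a.c.X))) + a.c.(rec X. d.d.(a.(X + X) + a.c.X))) → --d--▸ v2
  v2 = a.((rec X. d.d.(a.(X + X) + a.c.X)) + (rec X. d.d.(a.(X + X) + a.c.X))) + a.c.(rec X. d.d.(a.(X + X) + a.c.X)) → --a--▸ v3, --a--▸ v4
  v3 = (rec X. d.d.(a.(X + X) + a.c.X)) + (rec X. d.d.(a.(X + X) + a.c.X)) → --d--▸ v1
  v4 = c.(rec X. d.d.(a.(X + X) + a.c.X)) → --c--▸ v0
Partition-refinement fixed point:
  B0 = {u0, u3, v0, v3}
  B1 = {u1, v1}
  B2 = {u2, v2}
  B3 = {u4, v4}
u0 ∈ B0, v0 ∈ B0 → same block

YES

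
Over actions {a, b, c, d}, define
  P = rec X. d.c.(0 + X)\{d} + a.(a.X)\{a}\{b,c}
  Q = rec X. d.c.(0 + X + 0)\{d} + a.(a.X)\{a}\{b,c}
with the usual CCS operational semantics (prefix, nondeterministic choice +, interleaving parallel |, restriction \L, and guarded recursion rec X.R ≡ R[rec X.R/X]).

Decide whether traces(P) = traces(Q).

traces(P) = traces(Q)

P's transition system — 5 states:
  m0 = rec X. d.c.(0 + X)\{d} + a.(a.X)\{a}\{b,c} ⊢ =a=> m1, =d=> m2
  m1 = (a.(rec X. d.c.(0 + X)\{d} + a.(a.X)\{a}\{b,c}))\{a}\{b,c} ⊢ stopped
  m2 = c.(0 + (rec X. d.c.(0 + X)\{d} + a.(a.X)\{a}\{b,c}))\{d} ⊢ =c=> m3
  m3 = (0 + (rec X. d.c.(0 + X)\{d} + a.(a.X)\{a}\{b,c}))\{d} ⊢ =a=> m4
  m4 = (a.(rec X. d.c.(0 + X)\{d} + a.(a.X)\{a}\{b,c}))\{a}\{b,c}\{d} ⊢ stopped
Q's transition system — 5 states:
  n0 = rec X. d.c.(0 + X + 0)\{d} + a.(a.X)\{a}\{b,c} ⊢ =a=> n1, =d=> n2
  n1 = (a.(rec X. d.c.(0 + X + 0)\{d} + a.(a.X)\{a}\{b,c}))\{a}\{b,c} ⊢ stopped
  n2 = c.(0 + (rec X. d.c.(0 + X + 0)\{d} + a.(a.X)\{a}\{b,c}) + 0)\{d} ⊢ =c=> n3
  n3 = (0 + (rec X. d.c.(0 + X + 0)\{d} + a.(a.X)\{a}\{b,c}) + 0)\{d} ⊢ =a=> n4
  n4 = (a.(rec X. d.c.(0 + X + 0)\{d} + a.(a.X)\{a}\{b,c}))\{a}\{b,c}\{d} ⊢ stopped
Bisimilarity quotient blocks:
  B0 = {m0, n0}
  B1 = {m2, n2}
  B2 = {m3, n3}
  B3 = {m1, m4, n1, n4}
m0 ∈ B0, n0 ∈ B0 → same block
Bisimilar ⇒ trace-equivalent.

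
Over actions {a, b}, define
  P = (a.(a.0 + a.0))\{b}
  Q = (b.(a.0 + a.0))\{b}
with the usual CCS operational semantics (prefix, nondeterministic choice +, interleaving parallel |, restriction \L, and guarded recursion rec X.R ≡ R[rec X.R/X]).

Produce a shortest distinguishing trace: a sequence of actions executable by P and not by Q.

a

P's transition system — 3 states:
  u0 = (a.(a.0 + a.0))\{b} has moves =a=> u1
  u1 = (a.0 + a.0)\{b} has moves =a=> u2
  u2 = 0\{b} has moves (no moves)
Q's transition system — 1 states:
  v0 = (b.(a.0 + a.0))\{b} has moves (no moves)
Executing a from P (initial set {u0}):
  [1] a ⇒ {u1}
  — P admits the full trace.
Executing a from Q (initial set {v0}):
  [1] a ⇒ ∅  — Q cannot continue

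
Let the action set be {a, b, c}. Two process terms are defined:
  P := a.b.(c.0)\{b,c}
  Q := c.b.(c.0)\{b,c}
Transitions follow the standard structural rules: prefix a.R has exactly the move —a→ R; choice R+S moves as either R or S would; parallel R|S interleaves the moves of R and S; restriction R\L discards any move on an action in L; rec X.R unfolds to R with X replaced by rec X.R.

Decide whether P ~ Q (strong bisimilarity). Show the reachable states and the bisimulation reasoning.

Reachable graph of P (3 states):
  u0 = a.b.(c.0)\{b,c} → ··a··> u1
  u1 = b.(c.0)\{b,c} → ··b··> u2
  u2 = (c.0)\{b,c} → ∅
Reachable graph of Q (3 states):
  v0 = c.b.(c.0)\{b,c} → ··c··> v1
  v1 = b.(c.0)\{b,c} → ··b··> v2
  v2 = (c.0)\{b,c} → ∅
Coarsest stable partition (strong bisimilarity classes):
  B0 = {u0}
  B1 = {u1, v1}
  B2 = {u2, v2}
  B3 = {v0}
u0 ∈ B0, v0 ∈ B3 → different blocks

NO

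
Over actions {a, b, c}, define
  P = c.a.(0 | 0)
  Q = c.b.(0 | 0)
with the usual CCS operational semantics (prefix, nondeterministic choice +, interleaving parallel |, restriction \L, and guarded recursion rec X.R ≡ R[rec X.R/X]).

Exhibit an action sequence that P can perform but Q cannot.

ca

LTS(P): 3 reachable states
  m0 = c.a.(0 | 0) :: ··c··> m1
  m1 = a.(0 | 0) :: ··a··> m2
  m2 = 0 | 0 :: ·
LTS(Q): 3 reachable states
  n0 = c.b.(0 | 0) :: ··c··> n1
  n1 = b.(0 | 0) :: ··b··> n2
  n2 = 0 | 0 :: ·
Run σ = ⟨ca⟩ on P: start {m0}
  [1] c ⇒ {m1}
  [2] a ⇒ {m2}
  P completes σ.
Run σ = ⟨ca⟩ on Q: start {n0}
  [1] c ⇒ {n1}
  [2] a ⇒ no successor for Q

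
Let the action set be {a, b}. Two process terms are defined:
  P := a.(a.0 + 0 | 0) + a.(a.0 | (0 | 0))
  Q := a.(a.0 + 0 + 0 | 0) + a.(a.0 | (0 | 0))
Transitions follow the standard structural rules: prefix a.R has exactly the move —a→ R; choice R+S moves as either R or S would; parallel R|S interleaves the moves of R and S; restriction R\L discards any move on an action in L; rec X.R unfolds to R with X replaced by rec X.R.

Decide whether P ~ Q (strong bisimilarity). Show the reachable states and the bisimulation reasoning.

P's transition system — 5 states:
  s0 = a.(a.0 + 0 | 0) + a.(a.0 | (0 | 0)) ⊢ =a=> s1, =a=> s2
  s1 = a.0 + 0 | 0 ⊢ =a=> s3
  s2 = a.0 | (0 | 0) ⊢ =a=> s4
  s3 = 0 ⊢ ·
  s4 = 0 | (0 | 0) ⊢ ·
Q's transition system — 5 states:
  t0 = a.(a.0 + 0 + 0 | 0) + a.(a.0 | (0 | 0)) ⊢ =a=> t1, =a=> t2
  t1 = a.0 + 0 + 0 | 0 ⊢ =a=> t3
  t2 = a.0 | (0 | 0) ⊢ =a=> t4
  t3 = 0 ⊢ ·
  t4 = 0 | (0 | 0) ⊢ ·
Coarsest stable partition (strong bisimilarity classes):
  B0 = {s0, t0}
  B1 = {s1, s2, t1, t2}
  B2 = {s3, s4, t3, t4}
s0 ∈ B0, t0 ∈ B0 → same block

YES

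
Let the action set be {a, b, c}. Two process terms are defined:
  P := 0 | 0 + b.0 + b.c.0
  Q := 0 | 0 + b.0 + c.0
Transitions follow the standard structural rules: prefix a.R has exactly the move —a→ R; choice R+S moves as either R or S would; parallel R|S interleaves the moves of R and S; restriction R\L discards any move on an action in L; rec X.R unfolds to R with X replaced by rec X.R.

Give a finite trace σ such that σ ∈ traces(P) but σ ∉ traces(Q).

bc

P's transition system — 3 states:
  p0 = 0 | 0 + b.0 + b.c.0 → ··b··> p1, ··b··> p2
  p1 = 0 → stopped
  p2 = c.0 → ··c··> p1
Q's transition system — 2 states:
  q0 = 0 | 0 + b.0 + c.0 → ··b··> q1, ··c··> q1
  q1 = 0 → stopped
Executing bc from P (initial set {p0}):
  after b @ step 1: {p1, p2}
  after c @ step 2: {p1}
  — P admits the full trace.
Executing bc from Q (initial set {q0}):
  after b @ step 1: {q1}
  after c @ step 2: no successor for Q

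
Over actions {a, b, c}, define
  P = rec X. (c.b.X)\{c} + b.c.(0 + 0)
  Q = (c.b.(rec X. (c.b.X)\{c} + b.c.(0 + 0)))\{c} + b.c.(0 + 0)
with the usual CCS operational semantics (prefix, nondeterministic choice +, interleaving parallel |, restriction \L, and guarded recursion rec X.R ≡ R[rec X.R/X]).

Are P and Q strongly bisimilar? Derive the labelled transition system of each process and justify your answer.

P's transition system — 3 states:
  m0 = rec X. (c.b.X)\{c} + b.c.(0 + 0) → --b--▸ m1
  m1 = c.(0 + 0) → --c--▸ m2
  m2 = 0 + 0 → (no moves)
Q's transition system — 3 states:
  n0 = (c.b.(rec X. (c.b.X)\{c} + b.c.(0 + 0)))\{c} + b.c.(0 + 0) → --b--▸ n1
  n1 = c.(0 + 0) → --c--▸ n2
  n2 = 0 + 0 → (no moves)
Bisimilarity quotient blocks:
  B0 = {m0, n0}
  B1 = {m1, n1}
  B2 = {m2, n2}
m0 ∈ B0, n0 ∈ B0 → same block

bisimilar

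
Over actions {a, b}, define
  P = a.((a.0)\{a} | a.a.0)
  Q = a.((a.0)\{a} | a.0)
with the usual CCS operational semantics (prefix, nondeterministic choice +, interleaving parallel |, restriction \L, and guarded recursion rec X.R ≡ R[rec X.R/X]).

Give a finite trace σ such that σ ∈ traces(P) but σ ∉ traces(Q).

aaa

P's transition system — 4 states:
  m0 = a.((a.0)\{a} | a.a.0) :: =a=> m1
  m1 = (a.0)\{a} | a.a.0 :: =a=> m2
  m2 = (a.0)\{a} | a.0 :: =a=> m3
  m3 = (a.0)\{a} | 0 :: deadlocked
Q's transition system — 3 states:
  n0 = a.((a.0)\{a} | a.0) :: =a=> n1
  n1 = (a.0)\{a} | a.0 :: =a=> n2
  n2 = (a.0)\{a} | 0 :: deadlocked
Run σ = ⟨aaa⟩ on P: start {m0}
  step 1 (a): {m1}
  step 2 (a): {m2}
  step 3 (a): {m3}
  P completes σ.
Run σ = ⟨aaa⟩ on Q: start {n0}
  step 1 (a): {n1}
  step 2 (a): {n2}
  step 3 (a): no successor for Q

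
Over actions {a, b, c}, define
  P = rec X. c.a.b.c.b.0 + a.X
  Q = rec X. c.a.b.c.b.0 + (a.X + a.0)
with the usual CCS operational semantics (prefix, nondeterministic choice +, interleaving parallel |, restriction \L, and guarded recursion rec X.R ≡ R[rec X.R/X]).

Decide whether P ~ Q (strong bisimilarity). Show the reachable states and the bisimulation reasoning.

Reachable graph of P (6 states):
  u0 = rec X. c.a.b.c.b.0 + a.X → --a--▸ u0, --c--▸ u1
  u1 = a.b.c.b.0 → --a--▸ u2
  u2 = b.c.b.0 → --b--▸ u3
  u3 = c.b.0 → --c--▸ u4
  u4 = b.0 → --b--▸ u5
  u5 = 0 → ·
Reachable graph of Q (6 states):
  v0 = rec X. c.a.b.c.b.0 + (a.X + a.0) → --a--▸ v0, --a--▸ v1, --c--▸ v2
  v1 = 0 → ·
  v2 = a.b.c.b.0 → --a--▸ v3
  v3 = b.c.b.0 → --b--▸ v4
  v4 = c.b.0 → --c--▸ v5
  v5 = b.0 → --b--▸ v1
Partition-refinement fixed point:
  B0 = {u0}
  B1 = {u1, v2}
  B2 = {u2, v3}
  B3 = {u3, v4}
  B4 = {u4, v5}
  B5 = {u5, v1}
  B6 = {v0}
u0 ∈ B0, v0 ∈ B6 → different blocks

NO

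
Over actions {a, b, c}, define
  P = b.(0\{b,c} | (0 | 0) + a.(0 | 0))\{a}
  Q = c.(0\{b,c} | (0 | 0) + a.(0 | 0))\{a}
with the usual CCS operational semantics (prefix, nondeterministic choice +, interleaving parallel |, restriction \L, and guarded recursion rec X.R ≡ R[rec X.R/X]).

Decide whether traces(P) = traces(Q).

Reachable graph of P (2 states):
  m0 = b.(0\{b,c} | (0 | 0) + a.(0 | 0))\{a} has moves -b-> m1
  m1 = (0\{b,c} | (0 | 0) + a.(0 | 0))\{a} has moves ·
Reachable graph of Q (2 states):
  n0 = c.(0\{b,c} | (0 | 0) + a.(0 | 0))\{a} has moves -c-> n1
  n1 = (0\{b,c} | (0 | 0) + a.(0 | 0))\{a} has moves ·
Executing b from P (initial set {m0}):
  [1] b ⇒ {m1}
  P completes σ.
Executing b from Q (initial set {n0}):
  [1] b ⇒ ∅ (Q stuck)

NO — witness ⟨b⟩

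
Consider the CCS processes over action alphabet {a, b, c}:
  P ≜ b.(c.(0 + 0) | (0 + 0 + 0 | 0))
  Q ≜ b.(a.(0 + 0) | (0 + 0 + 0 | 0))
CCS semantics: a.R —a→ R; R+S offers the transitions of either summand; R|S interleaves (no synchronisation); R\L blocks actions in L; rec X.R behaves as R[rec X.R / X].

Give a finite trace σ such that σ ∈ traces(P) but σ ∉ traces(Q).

P's transition system — 3 states:
  u0 = b.(c.(0 + 0) | (0 + 0 + 0 | 0)) | =b=> u1
  u1 = c.(0 + 0) | (0 + 0 + 0 | 0) | =c=> u2
  u2 = (0 + 0) | (0 + 0 + 0 | 0) | deadlocked
Q's transition system — 3 states:
  v0 = b.(a.(0 + 0) | (0 + 0 + 0 | 0)) | =b=> v1
  v1 = a.(0 + 0) | (0 + 0 + 0 | 0) | =a=> v2
  v2 = (0 + 0) | (0 + 0 + 0 | 0) | deadlocked
Executing bc from P (initial set {u0}):
  [1] b ⇒ {u1}
  [2] c ⇒ {u2}
  — P admits the full trace.
Executing bc from Q (initial set {v0}):
  [1] b ⇒ {v1}
  [2] c ⇒ no successor for Q

bc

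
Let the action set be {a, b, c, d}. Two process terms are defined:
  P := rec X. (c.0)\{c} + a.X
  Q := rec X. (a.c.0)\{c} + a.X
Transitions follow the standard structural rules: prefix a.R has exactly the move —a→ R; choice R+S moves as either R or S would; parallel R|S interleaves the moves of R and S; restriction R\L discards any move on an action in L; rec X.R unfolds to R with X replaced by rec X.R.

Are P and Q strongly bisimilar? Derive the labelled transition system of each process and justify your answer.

Reachable graph of P (1 states):
  m0 = rec X. (c.0)\{c} + a.X → —a→ m0
Reachable graph of Q (2 states):
  n0 = rec X. (a.c.0)\{c} + a.X → —a→ n0, —a→ n1
  n1 = (c.0)\{c} → (no moves)
Coarsest stable partition (strong bisimilarity classes):
  B0 = {m0}
  B1 = {n0}
  B2 = {n1}
m0 ∈ B0, n0 ∈ B1 → different blocks

NO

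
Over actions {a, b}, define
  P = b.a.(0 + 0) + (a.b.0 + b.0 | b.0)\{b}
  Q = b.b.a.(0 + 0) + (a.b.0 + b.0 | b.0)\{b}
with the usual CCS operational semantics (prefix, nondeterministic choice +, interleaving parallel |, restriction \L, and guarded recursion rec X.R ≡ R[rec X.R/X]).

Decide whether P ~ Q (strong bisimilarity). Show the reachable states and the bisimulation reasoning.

Reachable graph of P (4 states):
  u0 = b.a.(0 + 0) + (a.b.0 + b.0 | b.0)\{b} has moves =a=> u1, =b=> u2
  u1 = (b.0)\{b} has moves (no moves)
  u2 = a.(0 + 0) has moves =a=> u3
  u3 = 0 + 0 has moves (no moves)
Reachable graph of Q (5 states):
  v0 = b.b.a.(0 + 0) + (a.b.0 + b.0 | b.0)\{b} has moves =a=> v1, =b=> v2
  v1 = (b.0)\{b} has moves (no moves)
  v2 = b.a.(0 + 0) has moves =b=> v3
  v3 = a.(0 + 0) has moves =a=> v4
  v4 = 0 + 0 has moves (no moves)
Coarsest stable partition (strong bisimilarity classes):
  B0 = {u0}
  B1 = {u1, u3, v1, v4}
  B2 = {u2, v3}
  B3 = {v0}
  B4 = {v2}
u0 ∈ B0, v0 ∈ B3 → different blocks

NO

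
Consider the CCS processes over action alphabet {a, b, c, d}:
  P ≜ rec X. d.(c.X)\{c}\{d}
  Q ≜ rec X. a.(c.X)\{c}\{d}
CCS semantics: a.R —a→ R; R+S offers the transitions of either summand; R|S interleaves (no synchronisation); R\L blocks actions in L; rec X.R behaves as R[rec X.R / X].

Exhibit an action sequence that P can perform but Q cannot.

d

Reachable graph of P (2 states):
  p0 = rec X. d.(c.X)\{c}\{d} :: ··d··> p1
  p1 = (c.(rec X. d.(c.X)\{c}\{d}))\{c}\{d} :: ·
Reachable graph of Q (2 states):
  q0 = rec X. a.(c.X)\{c}\{d} :: ··a··> q1
  q1 = (c.(rec X. a.(c.X)\{c}\{d}))\{c}\{d} :: ·
Run σ = ⟨d⟩ on P: start {p0}
  [1] d ⇒ {p1}
  P completes σ.
Run σ = ⟨d⟩ on Q: start {q0}
  [1] d ⇒ ∅ (Q stuck)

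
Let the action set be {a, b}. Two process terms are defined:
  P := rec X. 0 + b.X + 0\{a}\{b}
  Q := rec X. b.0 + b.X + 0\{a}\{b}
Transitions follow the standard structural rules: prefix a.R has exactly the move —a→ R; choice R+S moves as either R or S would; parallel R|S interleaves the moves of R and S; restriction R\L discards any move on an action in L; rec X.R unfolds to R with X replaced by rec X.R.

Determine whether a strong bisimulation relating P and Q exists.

LTS(P): 1 reachable states
  p0 = rec X. 0 + b.X + 0\{a}\{b} has moves --b--▸ p0
LTS(Q): 2 reachable states
  q0 = rec X. b.0 + b.X + 0\{a}\{b} has moves --b--▸ q0, --b--▸ q1
  q1 = 0 has moves ∅
Bisimilarity quotient blocks:
  B0 = {p0}
  B1 = {q0}
  B2 = {q1}
p0 ∈ B0, q0 ∈ B1 → different blocks

not bisimilar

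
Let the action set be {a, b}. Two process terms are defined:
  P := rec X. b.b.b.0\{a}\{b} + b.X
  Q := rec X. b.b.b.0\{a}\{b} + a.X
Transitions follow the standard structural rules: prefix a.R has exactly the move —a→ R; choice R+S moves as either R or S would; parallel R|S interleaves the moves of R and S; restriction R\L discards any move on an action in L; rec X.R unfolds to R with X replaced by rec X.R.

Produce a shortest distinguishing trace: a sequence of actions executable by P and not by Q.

bbbb

P's transition system — 4 states:
  p0 = rec X. b.b.b.0\{a}\{b} + b.X | --b--▸ p0, --b--▸ p1
  p1 = b.b.0\{a}\{b} | --b--▸ p2
  p2 = b.0\{a}\{b} | --b--▸ p3
  p3 = 0\{a}\{b} | deadlocked
Q's transition system — 4 states:
  q0 = rec X. b.b.b.0\{a}\{b} + a.X | --a--▸ q0, --b--▸ q1
  q1 = b.b.0\{a}\{b} | --b--▸ q2
  q2 = b.0\{a}\{b} | --b--▸ q3
  q3 = 0\{a}\{b} | deadlocked
Trace ⟨bbbb⟩ through P, begin at {p0}:
  step 1 (b): {p0, p1}
  step 2 (b): {p0, p1, p2}
  step 3 (b): {p0, p1, p2, p3}
  step 4 (b): {p0, p1, p2, p3}
  ✓ P
Trace ⟨bbbb⟩ through Q, begin at {q0}:
  step 1 (b): {q1}
  step 2 (b): {q2}
  step 3 (b): {q3}
  step 4 (b): ∅  — Q cannot continue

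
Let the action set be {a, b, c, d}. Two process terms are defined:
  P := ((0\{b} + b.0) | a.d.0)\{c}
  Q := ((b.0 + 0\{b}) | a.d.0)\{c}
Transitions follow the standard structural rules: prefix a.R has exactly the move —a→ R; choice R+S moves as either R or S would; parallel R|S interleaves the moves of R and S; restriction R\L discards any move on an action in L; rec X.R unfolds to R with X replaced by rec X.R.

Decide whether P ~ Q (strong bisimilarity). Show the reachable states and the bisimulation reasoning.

P's transition system — 6 states:
  p0 = ((0\{b} + b.0) | a.d.0)\{c} has moves ··a··> p1, ··b··> p2
  p1 = ((0\{b} + b.0) | d.0)\{c} has moves ··b··> p3, ··d··> p4
  p2 = (0 | a.d.0)\{c} has moves ··a··> p3
  p3 = (0 | d.0)\{c} has moves ··d··> p5
  p4 = ((0\{b} + b.0) | 0)\{c} has moves ··b··> p5
  p5 = (0 | 0)\{c} has moves deadlocked
Q's transition system — 6 states:
  q0 = ((b.0 + 0\{b}) | a.d.0)\{c} has moves ··a··> q1, ··b··> q2
  q1 = ((b.0 + 0\{b}) | d.0)\{c} has moves ··b··> q3, ··d··> q4
  q2 = (0 | a.d.0)\{c} has moves ··a··> q3
  q3 = (0 | d.0)\{c} has moves ··d··> q5
  q4 = ((b.0 + 0\{b}) | 0)\{c} has moves ··b··> q5
  q5 = (0 | 0)\{c} has moves deadlocked
Bisimilarity quotient blocks:
  B0 = {p0, q0}
  B1 = {p2, q2}
  B2 = {p3, q3}
  B3 = {p5, q5}
  B4 = {p1, q1}
  B5 = {p4, q4}
p0 ∈ B0, q0 ∈ B0 → same block

P ~ Q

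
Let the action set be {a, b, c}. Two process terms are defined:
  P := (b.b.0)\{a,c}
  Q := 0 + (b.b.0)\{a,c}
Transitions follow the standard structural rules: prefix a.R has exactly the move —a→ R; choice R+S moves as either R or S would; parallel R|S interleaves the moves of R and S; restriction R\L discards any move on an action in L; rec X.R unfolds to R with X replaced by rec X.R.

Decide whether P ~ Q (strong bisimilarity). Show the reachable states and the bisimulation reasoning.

Reachable graph of P (3 states):
  m0 = (b.b.0)\{a,c} :: —b→ m1
  m1 = (b.0)\{a,c} :: —b→ m2
  m2 = 0\{a,c} :: (no moves)
Reachable graph of Q (3 states):
  n0 = 0 + (b.b.0)\{a,c} :: —b→ n1
  n1 = (b.0)\{a,c} :: —b→ n2
  n2 = 0\{a,c} :: (no moves)
Bisimilarity quotient blocks:
  B0 = {m0, n0}
  B1 = {m1, n1}
  B2 = {m2, n2}
m0 ∈ B0, n0 ∈ B0 → same block

P ~ Q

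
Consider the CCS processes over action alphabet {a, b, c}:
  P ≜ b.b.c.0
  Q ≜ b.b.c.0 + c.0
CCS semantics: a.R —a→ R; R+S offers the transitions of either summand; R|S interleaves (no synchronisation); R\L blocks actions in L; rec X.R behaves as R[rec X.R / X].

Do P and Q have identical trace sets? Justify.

NO — witness ⟨c⟩

Reachable graph of P (4 states):
  p0 = b.b.c.0 → —b→ p1
  p1 = b.c.0 → —b→ p2
  p2 = c.0 → —c→ p3
  p3 = 0 → ·
Reachable graph of Q (4 states):
  q0 = b.b.c.0 + c.0 → —b→ q1, —c→ q2
  q1 = b.c.0 → —b→ q3
  q2 = 0 → ·
  q3 = c.0 → —c→ q2
Executing c from Q (initial set {q0}):
  [1] c ⇒ {q2}
  — Q admits the full trace.
Executing c from P (initial set {p0}):
  [1] c ⇒ ∅  — P cannot continue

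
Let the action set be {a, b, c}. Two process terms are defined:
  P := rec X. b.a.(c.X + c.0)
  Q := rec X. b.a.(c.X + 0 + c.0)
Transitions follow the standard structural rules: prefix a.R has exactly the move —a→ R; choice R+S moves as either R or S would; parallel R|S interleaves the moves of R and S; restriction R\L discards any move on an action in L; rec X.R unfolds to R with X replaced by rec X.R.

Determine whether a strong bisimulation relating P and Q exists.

LTS(P): 4 reachable states
  s0 = rec X. b.a.(c.X + c.0) | =b=> s1
  s1 = a.(c.(rec X. b.a.(c.X + c.0)) + c.0) | =a=> s2
  s2 = c.(rec X. b.a.(c.X + c.0)) + c.0 | =c=> s0, =c=> s3
  s3 = 0 | stopped
LTS(Q): 4 reachable states
  t0 = rec X. b.a.(c.X + 0 + c.0) | =b=> t1
  t1 = a.(c.(rec X. b.a.(c.X + 0 + c.0)) + 0 + c.0) | =a=> t2
  t2 = c.(rec X. b.a.(c.X + 0 + c.0)) + 0 + c.0 | =c=> t0, =c=> t3
  t3 = 0 | stopped
Partition-refinement fixed point:
  B0 = {s0, t0}
  B1 = {s1, t1}
  B2 = {s2, t2}
  B3 = {s3, t3}
s0 ∈ B0, t0 ∈ B0 → same block

YES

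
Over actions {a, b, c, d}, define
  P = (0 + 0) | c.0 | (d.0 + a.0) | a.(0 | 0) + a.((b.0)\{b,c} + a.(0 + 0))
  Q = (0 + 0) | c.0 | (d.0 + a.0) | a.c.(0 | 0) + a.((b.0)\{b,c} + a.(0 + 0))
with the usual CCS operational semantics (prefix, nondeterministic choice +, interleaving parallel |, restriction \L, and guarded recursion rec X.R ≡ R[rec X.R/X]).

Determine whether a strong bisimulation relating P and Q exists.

Reachable graph of P (10 states):
  p0 = (0 + 0) | c.0 | (d.0 + a.0) | a.(0 | 0) + a.((b.0)\{b,c} + a.(0 + 0)) ⊢ -a-> p1, -a-> p2, -a-> p3, -c-> p4, -d-> p2
  p1 = (0 + 0) | c.0 | (d.0 + a.0) | (0 | 0) ⊢ -a-> p5, -c-> p6, -d-> p5
  p2 = (0 + 0) | c.0 | 0 | a.(0 | 0) ⊢ -a-> p5, -c-> p7
  p3 = (b.0)\{b,c} + a.(0 + 0) ⊢ -a-> p8
  p4 = (0 + 0) | 0 | (d.0 + a.0) | a.(0 | 0) ⊢ -a-> p6, -a-> p7, -d-> p7
  p5 = (0 + 0) | c.0 | 0 | (0 | 0) ⊢ -c-> p9
  p6 = (0 + 0) | 0 | (d.0 + a.0) | (0 | 0) ⊢ -a-> p9, -d-> p9
  p7 = (0 + 0) | 0 | 0 | a.(0 | 0) ⊢ -a-> p9
  p8 = 0 + 0 ⊢ ·
  p9 = (0 + 0) | 0 | 0 | (0 | 0) ⊢ ·
Reachable graph of Q (14 states):
  q0 = (0 + 0) | c.0 | (d.0 + a.0) | a.c.(0 | 0) + a.((b.0)\{b,c} + a.(0 + 0)) ⊢ -a-> q1, -a-> q2, -a-> q3, -c-> q4, -d-> q2
  q1 = (0 + 0) | c.0 | (d.0 + a.0) | c.(0 | 0) ⊢ -a-> q5, -c-> q6, -c-> q7, -d-> q5
  q2 = (0 + 0) | c.0 | 0 | a.c.(0 | 0) ⊢ -a-> q5, -c-> q8
  q3 = (b.0)\{b,c} + a.(0 + 0) ⊢ -a-> q9
  q4 = (0 + 0) | 0 | (d.0 + a.0) | a.c.(0 | 0) ⊢ -a-> q6, -a-> q8, -d-> q8
  q5 = (0 + 0) | c.0 | 0 | c.(0 | 0) ⊢ -c-> q10, -c-> q11
  q6 = (0 + 0) | 0 | (d.0 + a.0) | c.(0 | 0) ⊢ -a-> q10, -c-> q12, -d-> q10
  q7 = (0 + 0) | c.0 | (d.0 + a.0) | (0 | 0) ⊢ -a-> q11, -c-> q12, -d-> q11
  q8 = (0 + 0) | 0 | 0 | a.c.(0 | 0) ⊢ -a-> q10
  q9 = 0 + 0 ⊢ ·
  q10 = (0 + 0) | 0 | 0 | c.(0 | 0) ⊢ -c-> q13
  q11 = (0 + 0) | c.0 | 0 | (0 | 0) ⊢ -c-> q13
  q12 = (0 + 0) | 0 | (d.0 + a.0) | (0 | 0) ⊢ -a-> q13, -d-> q13
  q13 = (0 + 0) | 0 | 0 | (0 | 0) ⊢ ·
Coarsest stable partition (strong bisimilarity classes):
  B0 = {p0}
  B1 = {p2}
  B2 = {p5, q10, q11}
  B3 = {p8, p9, q13, q9}
  B4 = {p3, p7, q3}
  B5 = {p1, q6, q7}
  B6 = {p6, q12}
  B7 = {p4}
  B8 = {q0}
  B9 = {q1}
  B10 = {q5}
  B11 = {q2}
  B12 = {q8}
  B13 = {q4}
p0 ∈ B0, q0 ∈ B8 → different blocks

P ≁ Q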